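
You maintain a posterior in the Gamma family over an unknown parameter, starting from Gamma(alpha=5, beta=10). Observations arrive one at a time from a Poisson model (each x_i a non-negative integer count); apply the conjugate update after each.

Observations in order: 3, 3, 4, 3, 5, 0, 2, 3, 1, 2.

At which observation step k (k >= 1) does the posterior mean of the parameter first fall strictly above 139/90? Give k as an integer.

obs 1: x=3 → posterior Gamma(8, 11)
obs 2: x=3 → posterior Gamma(11, 12)
obs 3: x=4 → posterior Gamma(15, 13)
obs 4: x=3 → posterior Gamma(18, 14)
obs 5: x=5 → posterior Gamma(23, 15)
obs 6: x=0 → posterior Gamma(23, 16)
obs 7: x=2 → posterior Gamma(25, 17)
obs 8: x=3 → posterior Gamma(28, 18)
obs 9: x=1 → posterior Gamma(29, 19)
obs 10: x=2 → posterior Gamma(31, 20)

k = 8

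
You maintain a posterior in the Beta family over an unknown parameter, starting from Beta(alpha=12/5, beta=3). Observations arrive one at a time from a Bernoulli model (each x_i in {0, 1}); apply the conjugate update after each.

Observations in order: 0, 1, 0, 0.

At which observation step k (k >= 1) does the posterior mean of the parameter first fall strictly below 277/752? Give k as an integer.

k = 4

obs 1: x=0 → posterior Beta(12/5, 4)
obs 2: x=1 → posterior Beta(17/5, 4)
obs 3: x=0 → posterior Beta(17/5, 5)
obs 4: x=0 → posterior Beta(17/5, 6)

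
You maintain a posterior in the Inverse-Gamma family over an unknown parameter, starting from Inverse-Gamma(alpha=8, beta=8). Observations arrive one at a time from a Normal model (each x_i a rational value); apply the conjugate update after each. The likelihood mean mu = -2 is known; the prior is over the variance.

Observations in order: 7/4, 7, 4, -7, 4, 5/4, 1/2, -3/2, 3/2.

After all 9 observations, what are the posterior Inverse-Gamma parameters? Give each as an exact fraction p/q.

obs 1: x=7/4 → posterior Inverse-Gamma(17/2, 481/32)
obs 2: x=7 → posterior Inverse-Gamma(9, 1777/32)
obs 3: x=4 → posterior Inverse-Gamma(19/2, 2353/32)
obs 4: x=-7 → posterior Inverse-Gamma(10, 2753/32)
obs 5: x=4 → posterior Inverse-Gamma(21/2, 3329/32)
obs 6: x=5/4 → posterior Inverse-Gamma(11, 1749/16)
obs 7: x=1/2 → posterior Inverse-Gamma(23/2, 1799/16)
obs 8: x=-3/2 → posterior Inverse-Gamma(12, 1801/16)
obs 9: x=3/2 → posterior Inverse-Gamma(25/2, 1899/16)

alpha=25/2, beta=1899/16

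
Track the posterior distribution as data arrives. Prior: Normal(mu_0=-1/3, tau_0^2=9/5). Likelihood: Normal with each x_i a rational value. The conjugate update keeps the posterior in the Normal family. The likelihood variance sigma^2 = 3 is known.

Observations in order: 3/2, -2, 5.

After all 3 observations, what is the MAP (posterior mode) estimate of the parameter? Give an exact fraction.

71/84

obs 1: x=3/2 → posterior Normal(17/48, 9/8)
obs 2: x=-2 → posterior Normal(-19/66, 9/11)
obs 3: x=5 → posterior Normal(71/84, 9/14)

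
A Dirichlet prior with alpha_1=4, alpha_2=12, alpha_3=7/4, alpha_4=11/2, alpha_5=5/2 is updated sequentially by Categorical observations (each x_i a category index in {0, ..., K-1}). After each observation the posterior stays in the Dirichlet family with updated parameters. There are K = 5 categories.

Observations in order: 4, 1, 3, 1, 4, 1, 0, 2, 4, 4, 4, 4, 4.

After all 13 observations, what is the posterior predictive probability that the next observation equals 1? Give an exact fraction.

12/31

obs 1: x=4 → posterior Dirichlet(4, 12, 7/4, 11/2, 7/2)
obs 2: x=1 → posterior Dirichlet(4, 13, 7/4, 11/2, 7/2)
obs 3: x=3 → posterior Dirichlet(4, 13, 7/4, 13/2, 7/2)
obs 4: x=1 → posterior Dirichlet(4, 14, 7/4, 13/2, 7/2)
obs 5: x=4 → posterior Dirichlet(4, 14, 7/4, 13/2, 9/2)
obs 6: x=1 → posterior Dirichlet(4, 15, 7/4, 13/2, 9/2)
obs 7: x=0 → posterior Dirichlet(5, 15, 7/4, 13/2, 9/2)
obs 8: x=2 → posterior Dirichlet(5, 15, 11/4, 13/2, 9/2)
obs 9: x=4 → posterior Dirichlet(5, 15, 11/4, 13/2, 11/2)
obs 10: x=4 → posterior Dirichlet(5, 15, 11/4, 13/2, 13/2)
obs 11: x=4 → posterior Dirichlet(5, 15, 11/4, 13/2, 15/2)
obs 12: x=4 → posterior Dirichlet(5, 15, 11/4, 13/2, 17/2)
obs 13: x=4 → posterior Dirichlet(5, 15, 11/4, 13/2, 19/2)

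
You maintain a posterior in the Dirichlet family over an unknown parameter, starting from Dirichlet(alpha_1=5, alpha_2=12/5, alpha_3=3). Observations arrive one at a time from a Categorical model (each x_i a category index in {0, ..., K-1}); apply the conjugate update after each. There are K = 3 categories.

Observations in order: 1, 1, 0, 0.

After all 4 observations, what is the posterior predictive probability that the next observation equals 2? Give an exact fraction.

5/24

obs 1: x=1 → posterior Dirichlet(5, 17/5, 3)
obs 2: x=1 → posterior Dirichlet(5, 22/5, 3)
obs 3: x=0 → posterior Dirichlet(6, 22/5, 3)
obs 4: x=0 → posterior Dirichlet(7, 22/5, 3)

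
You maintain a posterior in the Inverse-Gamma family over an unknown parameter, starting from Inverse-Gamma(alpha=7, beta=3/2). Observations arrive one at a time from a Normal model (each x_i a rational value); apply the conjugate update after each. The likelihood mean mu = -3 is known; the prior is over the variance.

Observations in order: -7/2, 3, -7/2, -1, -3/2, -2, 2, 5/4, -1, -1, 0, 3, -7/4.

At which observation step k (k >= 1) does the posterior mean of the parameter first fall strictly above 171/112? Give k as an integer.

k = 2

obs 1: x=-7/2 → posterior Inverse-Gamma(15/2, 13/8)
obs 2: x=3 → posterior Inverse-Gamma(8, 157/8)
obs 3: x=-7/2 → posterior Inverse-Gamma(17/2, 79/4)
obs 4: x=-1 → posterior Inverse-Gamma(9, 87/4)
obs 5: x=-3/2 → posterior Inverse-Gamma(19/2, 183/8)
obs 6: x=-2 → posterior Inverse-Gamma(10, 187/8)
obs 7: x=2 → posterior Inverse-Gamma(21/2, 287/8)
obs 8: x=5/4 → posterior Inverse-Gamma(11, 1437/32)
obs 9: x=-1 → posterior Inverse-Gamma(23/2, 1501/32)
obs 10: x=-1 → posterior Inverse-Gamma(12, 1565/32)
obs 11: x=0 → posterior Inverse-Gamma(25/2, 1709/32)
obs 12: x=3 → posterior Inverse-Gamma(13, 2285/32)
obs 13: x=-7/4 → posterior Inverse-Gamma(27/2, 1155/16)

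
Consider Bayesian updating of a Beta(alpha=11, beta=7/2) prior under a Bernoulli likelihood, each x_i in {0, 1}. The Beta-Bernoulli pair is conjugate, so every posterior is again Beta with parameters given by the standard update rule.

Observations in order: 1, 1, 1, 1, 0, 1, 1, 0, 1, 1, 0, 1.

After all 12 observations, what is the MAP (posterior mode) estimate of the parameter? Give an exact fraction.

obs 1: x=1 → posterior Beta(12, 7/2)
obs 2: x=1 → posterior Beta(13, 7/2)
obs 3: x=1 → posterior Beta(14, 7/2)
obs 4: x=1 → posterior Beta(15, 7/2)
obs 5: x=0 → posterior Beta(15, 9/2)
obs 6: x=1 → posterior Beta(16, 9/2)
obs 7: x=1 → posterior Beta(17, 9/2)
obs 8: x=0 → posterior Beta(17, 11/2)
obs 9: x=1 → posterior Beta(18, 11/2)
obs 10: x=1 → posterior Beta(19, 11/2)
obs 11: x=0 → posterior Beta(19, 13/2)
obs 12: x=1 → posterior Beta(20, 13/2)

38/49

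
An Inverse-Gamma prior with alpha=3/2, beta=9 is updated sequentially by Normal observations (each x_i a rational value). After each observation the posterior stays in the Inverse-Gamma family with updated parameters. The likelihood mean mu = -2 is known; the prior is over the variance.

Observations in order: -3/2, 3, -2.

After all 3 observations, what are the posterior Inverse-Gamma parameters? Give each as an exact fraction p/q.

alpha=3, beta=173/8

obs 1: x=-3/2 → posterior Inverse-Gamma(2, 73/8)
obs 2: x=3 → posterior Inverse-Gamma(5/2, 173/8)
obs 3: x=-2 → posterior Inverse-Gamma(3, 173/8)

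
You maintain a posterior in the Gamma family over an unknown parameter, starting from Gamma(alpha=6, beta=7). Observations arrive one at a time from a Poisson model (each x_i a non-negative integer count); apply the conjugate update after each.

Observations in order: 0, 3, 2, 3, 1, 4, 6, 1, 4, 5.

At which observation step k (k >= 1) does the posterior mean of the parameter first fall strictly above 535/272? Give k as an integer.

obs 1: x=0 → posterior Gamma(6, 8)
obs 2: x=3 → posterior Gamma(9, 9)
obs 3: x=2 → posterior Gamma(11, 10)
obs 4: x=3 → posterior Gamma(14, 11)
obs 5: x=1 → posterior Gamma(15, 12)
obs 6: x=4 → posterior Gamma(19, 13)
obs 7: x=6 → posterior Gamma(25, 14)
obs 8: x=1 → posterior Gamma(26, 15)
obs 9: x=4 → posterior Gamma(30, 16)
obs 10: x=5 → posterior Gamma(35, 17)

k = 10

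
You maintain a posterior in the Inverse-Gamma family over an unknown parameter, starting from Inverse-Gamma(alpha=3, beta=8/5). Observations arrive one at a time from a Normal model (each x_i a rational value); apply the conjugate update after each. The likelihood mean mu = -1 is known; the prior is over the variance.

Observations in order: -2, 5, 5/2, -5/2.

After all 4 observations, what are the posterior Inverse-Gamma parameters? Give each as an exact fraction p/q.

obs 1: x=-2 → posterior Inverse-Gamma(7/2, 21/10)
obs 2: x=5 → posterior Inverse-Gamma(4, 201/10)
obs 3: x=5/2 → posterior Inverse-Gamma(9/2, 1049/40)
obs 4: x=-5/2 → posterior Inverse-Gamma(5, 547/20)

alpha=5, beta=547/20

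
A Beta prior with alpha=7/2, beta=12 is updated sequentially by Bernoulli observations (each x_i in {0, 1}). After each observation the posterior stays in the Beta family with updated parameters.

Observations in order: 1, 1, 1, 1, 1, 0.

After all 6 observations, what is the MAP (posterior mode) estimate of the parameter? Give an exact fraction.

5/13

obs 1: x=1 → posterior Beta(9/2, 12)
obs 2: x=1 → posterior Beta(11/2, 12)
obs 3: x=1 → posterior Beta(13/2, 12)
obs 4: x=1 → posterior Beta(15/2, 12)
obs 5: x=1 → posterior Beta(17/2, 12)
obs 6: x=0 → posterior Beta(17/2, 13)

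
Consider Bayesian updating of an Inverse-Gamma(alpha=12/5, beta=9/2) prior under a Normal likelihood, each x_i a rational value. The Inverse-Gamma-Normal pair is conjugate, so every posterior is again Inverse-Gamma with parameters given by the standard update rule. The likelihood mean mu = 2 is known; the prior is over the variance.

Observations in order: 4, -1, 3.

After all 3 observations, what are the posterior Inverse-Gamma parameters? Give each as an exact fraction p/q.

alpha=39/10, beta=23/2

obs 1: x=4 → posterior Inverse-Gamma(29/10, 13/2)
obs 2: x=-1 → posterior Inverse-Gamma(17/5, 11)
obs 3: x=3 → posterior Inverse-Gamma(39/10, 23/2)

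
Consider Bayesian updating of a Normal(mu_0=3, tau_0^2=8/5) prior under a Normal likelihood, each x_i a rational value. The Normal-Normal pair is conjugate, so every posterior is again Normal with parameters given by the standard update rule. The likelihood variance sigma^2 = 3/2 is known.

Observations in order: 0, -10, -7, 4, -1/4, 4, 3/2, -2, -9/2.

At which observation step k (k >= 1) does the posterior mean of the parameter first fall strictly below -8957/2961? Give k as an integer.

k = 3

obs 1: x=0 → posterior Normal(45/31, 24/31)
obs 2: x=-10 → posterior Normal(-115/47, 24/47)
obs 3: x=-7 → posterior Normal(-227/63, 8/21)
obs 4: x=4 → posterior Normal(-163/79, 24/79)
obs 5: x=-1/4 → posterior Normal(-167/95, 24/95)
obs 6: x=4 → posterior Normal(-103/111, 8/37)
obs 7: x=3/2 → posterior Normal(-79/127, 24/127)
obs 8: x=-2 → posterior Normal(-111/143, 24/143)
obs 9: x=-9/2 → posterior Normal(-61/53, 8/53)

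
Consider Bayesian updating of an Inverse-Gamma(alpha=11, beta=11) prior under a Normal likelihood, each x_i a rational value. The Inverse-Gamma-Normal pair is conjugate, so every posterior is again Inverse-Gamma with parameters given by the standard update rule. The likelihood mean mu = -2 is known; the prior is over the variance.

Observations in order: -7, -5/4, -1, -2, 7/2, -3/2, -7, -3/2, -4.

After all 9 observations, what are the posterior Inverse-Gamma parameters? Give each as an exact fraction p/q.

obs 1: x=-7 → posterior Inverse-Gamma(23/2, 47/2)
obs 2: x=-5/4 → posterior Inverse-Gamma(12, 761/32)
obs 3: x=-1 → posterior Inverse-Gamma(25/2, 777/32)
obs 4: x=-2 → posterior Inverse-Gamma(13, 777/32)
obs 5: x=7/2 → posterior Inverse-Gamma(27/2, 1261/32)
obs 6: x=-3/2 → posterior Inverse-Gamma(14, 1265/32)
obs 7: x=-7 → posterior Inverse-Gamma(29/2, 1665/32)
obs 8: x=-3/2 → posterior Inverse-Gamma(15, 1669/32)
obs 9: x=-4 → posterior Inverse-Gamma(31/2, 1733/32)

alpha=31/2, beta=1733/32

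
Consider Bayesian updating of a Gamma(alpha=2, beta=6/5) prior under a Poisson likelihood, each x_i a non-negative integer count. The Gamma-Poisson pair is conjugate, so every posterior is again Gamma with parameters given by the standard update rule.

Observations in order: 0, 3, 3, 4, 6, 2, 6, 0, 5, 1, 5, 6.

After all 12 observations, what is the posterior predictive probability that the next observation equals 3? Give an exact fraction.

3085188023323567021272411998986913019257471371721373005108416881478537806379745280000/14384144627120612844099798511693341675280443634829351032373799642642703462931962464721

obs 1: x=0 → posterior Gamma(2, 11/5)
obs 2: x=3 → posterior Gamma(5, 16/5)
obs 3: x=3 → posterior Gamma(8, 21/5)
obs 4: x=4 → posterior Gamma(12, 26/5)
obs 5: x=6 → posterior Gamma(18, 31/5)
obs 6: x=2 → posterior Gamma(20, 36/5)
obs 7: x=6 → posterior Gamma(26, 41/5)
obs 8: x=0 → posterior Gamma(26, 46/5)
obs 9: x=5 → posterior Gamma(31, 51/5)
obs 10: x=1 → posterior Gamma(32, 56/5)
obs 11: x=5 → posterior Gamma(37, 61/5)
obs 12: x=6 → posterior Gamma(43, 66/5)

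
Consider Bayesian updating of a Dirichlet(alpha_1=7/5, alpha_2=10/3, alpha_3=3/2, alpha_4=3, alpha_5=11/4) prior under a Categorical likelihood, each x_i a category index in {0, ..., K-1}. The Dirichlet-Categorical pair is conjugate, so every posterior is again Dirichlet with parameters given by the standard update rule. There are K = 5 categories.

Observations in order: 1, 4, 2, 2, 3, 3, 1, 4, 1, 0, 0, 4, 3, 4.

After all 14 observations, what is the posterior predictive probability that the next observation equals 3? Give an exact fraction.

360/1559

obs 1: x=1 → posterior Dirichlet(7/5, 13/3, 3/2, 3, 11/4)
obs 2: x=4 → posterior Dirichlet(7/5, 13/3, 3/2, 3, 15/4)
obs 3: x=2 → posterior Dirichlet(7/5, 13/3, 5/2, 3, 15/4)
obs 4: x=2 → posterior Dirichlet(7/5, 13/3, 7/2, 3, 15/4)
obs 5: x=3 → posterior Dirichlet(7/5, 13/3, 7/2, 4, 15/4)
obs 6: x=3 → posterior Dirichlet(7/5, 13/3, 7/2, 5, 15/4)
obs 7: x=1 → posterior Dirichlet(7/5, 16/3, 7/2, 5, 15/4)
obs 8: x=4 → posterior Dirichlet(7/5, 16/3, 7/2, 5, 19/4)
obs 9: x=1 → posterior Dirichlet(7/5, 19/3, 7/2, 5, 19/4)
obs 10: x=0 → posterior Dirichlet(12/5, 19/3, 7/2, 5, 19/4)
obs 11: x=0 → posterior Dirichlet(17/5, 19/3, 7/2, 5, 19/4)
obs 12: x=4 → posterior Dirichlet(17/5, 19/3, 7/2, 5, 23/4)
obs 13: x=3 → posterior Dirichlet(17/5, 19/3, 7/2, 6, 23/4)
obs 14: x=4 → posterior Dirichlet(17/5, 19/3, 7/2, 6, 27/4)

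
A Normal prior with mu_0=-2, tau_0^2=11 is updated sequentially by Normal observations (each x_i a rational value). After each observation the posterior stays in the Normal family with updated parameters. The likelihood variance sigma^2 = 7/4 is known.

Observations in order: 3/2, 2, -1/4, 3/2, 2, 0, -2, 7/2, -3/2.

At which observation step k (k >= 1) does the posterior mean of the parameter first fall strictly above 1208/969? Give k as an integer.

k = 2

obs 1: x=3/2 → posterior Normal(52/51, 77/51)
obs 2: x=2 → posterior Normal(28/19, 77/95)
obs 3: x=-1/4 → posterior Normal(129/139, 77/139)
obs 4: x=3/2 → posterior Normal(65/61, 77/183)
obs 5: x=2 → posterior Normal(283/227, 77/227)
obs 6: x=0 → posterior Normal(283/271, 77/271)
obs 7: x=-2 → posterior Normal(13/21, 11/45)
obs 8: x=7/2 → posterior Normal(349/359, 77/359)
obs 9: x=-3/2 → posterior Normal(283/403, 77/403)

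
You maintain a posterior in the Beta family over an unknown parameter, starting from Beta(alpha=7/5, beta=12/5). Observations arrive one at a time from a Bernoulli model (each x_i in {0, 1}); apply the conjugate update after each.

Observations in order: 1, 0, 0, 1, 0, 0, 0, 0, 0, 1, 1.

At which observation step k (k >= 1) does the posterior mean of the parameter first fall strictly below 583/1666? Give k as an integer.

obs 1: x=1 → posterior Beta(12/5, 12/5)
obs 2: x=0 → posterior Beta(12/5, 17/5)
obs 3: x=0 → posterior Beta(12/5, 22/5)
obs 4: x=1 → posterior Beta(17/5, 22/5)
obs 5: x=0 → posterior Beta(17/5, 27/5)
obs 6: x=0 → posterior Beta(17/5, 32/5)
obs 7: x=0 → posterior Beta(17/5, 37/5)
obs 8: x=0 → posterior Beta(17/5, 42/5)
obs 9: x=0 → posterior Beta(17/5, 47/5)
obs 10: x=1 → posterior Beta(22/5, 47/5)
obs 11: x=1 → posterior Beta(27/5, 47/5)

k = 6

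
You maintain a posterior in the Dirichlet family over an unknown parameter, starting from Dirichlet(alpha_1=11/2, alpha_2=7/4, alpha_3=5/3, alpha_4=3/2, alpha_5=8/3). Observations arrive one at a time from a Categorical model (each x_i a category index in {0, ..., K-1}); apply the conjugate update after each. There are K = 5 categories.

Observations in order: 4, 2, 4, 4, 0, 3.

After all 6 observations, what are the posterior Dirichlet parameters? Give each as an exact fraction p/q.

alpha_1=13/2, alpha_2=7/4, alpha_3=8/3, alpha_4=5/2, alpha_5=17/3

obs 1: x=4 → posterior Dirichlet(11/2, 7/4, 5/3, 3/2, 11/3)
obs 2: x=2 → posterior Dirichlet(11/2, 7/4, 8/3, 3/2, 11/3)
obs 3: x=4 → posterior Dirichlet(11/2, 7/4, 8/3, 3/2, 14/3)
obs 4: x=4 → posterior Dirichlet(11/2, 7/4, 8/3, 3/2, 17/3)
obs 5: x=0 → posterior Dirichlet(13/2, 7/4, 8/3, 3/2, 17/3)
obs 6: x=3 → posterior Dirichlet(13/2, 7/4, 8/3, 5/2, 17/3)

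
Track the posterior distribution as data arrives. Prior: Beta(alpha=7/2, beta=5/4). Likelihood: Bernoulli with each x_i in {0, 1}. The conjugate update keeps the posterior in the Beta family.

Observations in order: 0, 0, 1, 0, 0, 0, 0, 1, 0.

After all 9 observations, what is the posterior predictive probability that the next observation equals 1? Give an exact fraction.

2/5

obs 1: x=0 → posterior Beta(7/2, 9/4)
obs 2: x=0 → posterior Beta(7/2, 13/4)
obs 3: x=1 → posterior Beta(9/2, 13/4)
obs 4: x=0 → posterior Beta(9/2, 17/4)
obs 5: x=0 → posterior Beta(9/2, 21/4)
obs 6: x=0 → posterior Beta(9/2, 25/4)
obs 7: x=0 → posterior Beta(9/2, 29/4)
obs 8: x=1 → posterior Beta(11/2, 29/4)
obs 9: x=0 → posterior Beta(11/2, 33/4)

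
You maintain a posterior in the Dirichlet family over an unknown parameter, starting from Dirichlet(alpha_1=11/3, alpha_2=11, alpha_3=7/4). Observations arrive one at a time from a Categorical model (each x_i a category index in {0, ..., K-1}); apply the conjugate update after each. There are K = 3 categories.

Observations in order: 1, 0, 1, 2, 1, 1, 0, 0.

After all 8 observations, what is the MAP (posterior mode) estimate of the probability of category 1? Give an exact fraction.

168/257

obs 1: x=1 → posterior Dirichlet(11/3, 12, 7/4)
obs 2: x=0 → posterior Dirichlet(14/3, 12, 7/4)
obs 3: x=1 → posterior Dirichlet(14/3, 13, 7/4)
obs 4: x=2 → posterior Dirichlet(14/3, 13, 11/4)
obs 5: x=1 → posterior Dirichlet(14/3, 14, 11/4)
obs 6: x=1 → posterior Dirichlet(14/3, 15, 11/4)
obs 7: x=0 → posterior Dirichlet(17/3, 15, 11/4)
obs 8: x=0 → posterior Dirichlet(20/3, 15, 11/4)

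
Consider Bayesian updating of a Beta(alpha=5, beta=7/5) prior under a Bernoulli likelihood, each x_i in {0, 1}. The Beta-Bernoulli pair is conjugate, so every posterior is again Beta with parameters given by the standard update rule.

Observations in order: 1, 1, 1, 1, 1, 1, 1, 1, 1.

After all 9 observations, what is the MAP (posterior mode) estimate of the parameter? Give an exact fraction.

65/67

obs 1: x=1 → posterior Beta(6, 7/5)
obs 2: x=1 → posterior Beta(7, 7/5)
obs 3: x=1 → posterior Beta(8, 7/5)
obs 4: x=1 → posterior Beta(9, 7/5)
obs 5: x=1 → posterior Beta(10, 7/5)
obs 6: x=1 → posterior Beta(11, 7/5)
obs 7: x=1 → posterior Beta(12, 7/5)
obs 8: x=1 → posterior Beta(13, 7/5)
obs 9: x=1 → posterior Beta(14, 7/5)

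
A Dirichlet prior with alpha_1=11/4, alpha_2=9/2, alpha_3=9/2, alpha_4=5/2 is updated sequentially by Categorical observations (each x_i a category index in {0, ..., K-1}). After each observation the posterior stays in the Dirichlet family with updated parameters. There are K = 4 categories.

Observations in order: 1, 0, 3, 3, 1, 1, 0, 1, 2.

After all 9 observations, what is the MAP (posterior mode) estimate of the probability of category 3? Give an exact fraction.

2/11

obs 1: x=1 → posterior Dirichlet(11/4, 11/2, 9/2, 5/2)
obs 2: x=0 → posterior Dirichlet(15/4, 11/2, 9/2, 5/2)
obs 3: x=3 → posterior Dirichlet(15/4, 11/2, 9/2, 7/2)
obs 4: x=3 → posterior Dirichlet(15/4, 11/2, 9/2, 9/2)
obs 5: x=1 → posterior Dirichlet(15/4, 13/2, 9/2, 9/2)
obs 6: x=1 → posterior Dirichlet(15/4, 15/2, 9/2, 9/2)
obs 7: x=0 → posterior Dirichlet(19/4, 15/2, 9/2, 9/2)
obs 8: x=1 → posterior Dirichlet(19/4, 17/2, 9/2, 9/2)
obs 9: x=2 → posterior Dirichlet(19/4, 17/2, 11/2, 9/2)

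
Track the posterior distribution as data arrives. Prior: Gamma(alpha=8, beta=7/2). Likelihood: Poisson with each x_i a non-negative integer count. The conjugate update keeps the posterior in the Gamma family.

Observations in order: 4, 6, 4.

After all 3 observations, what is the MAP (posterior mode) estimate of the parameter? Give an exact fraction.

42/13

obs 1: x=4 → posterior Gamma(12, 9/2)
obs 2: x=6 → posterior Gamma(18, 11/2)
obs 3: x=4 → posterior Gamma(22, 13/2)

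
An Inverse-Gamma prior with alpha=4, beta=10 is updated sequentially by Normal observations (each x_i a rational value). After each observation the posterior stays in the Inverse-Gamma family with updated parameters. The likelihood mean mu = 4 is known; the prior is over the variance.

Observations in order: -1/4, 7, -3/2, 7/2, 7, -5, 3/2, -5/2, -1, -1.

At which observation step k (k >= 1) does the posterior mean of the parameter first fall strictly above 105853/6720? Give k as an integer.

k = 9

obs 1: x=-1/4 → posterior Inverse-Gamma(9/2, 609/32)
obs 2: x=7 → posterior Inverse-Gamma(5, 753/32)
obs 3: x=-3/2 → posterior Inverse-Gamma(11/2, 1237/32)
obs 4: x=7/2 → posterior Inverse-Gamma(6, 1241/32)
obs 5: x=7 → posterior Inverse-Gamma(13/2, 1385/32)
obs 6: x=-5 → posterior Inverse-Gamma(7, 2681/32)
obs 7: x=3/2 → posterior Inverse-Gamma(15/2, 2781/32)
obs 8: x=-5/2 → posterior Inverse-Gamma(8, 3457/32)
obs 9: x=-1 → posterior Inverse-Gamma(17/2, 3857/32)
obs 10: x=-1 → posterior Inverse-Gamma(9, 4257/32)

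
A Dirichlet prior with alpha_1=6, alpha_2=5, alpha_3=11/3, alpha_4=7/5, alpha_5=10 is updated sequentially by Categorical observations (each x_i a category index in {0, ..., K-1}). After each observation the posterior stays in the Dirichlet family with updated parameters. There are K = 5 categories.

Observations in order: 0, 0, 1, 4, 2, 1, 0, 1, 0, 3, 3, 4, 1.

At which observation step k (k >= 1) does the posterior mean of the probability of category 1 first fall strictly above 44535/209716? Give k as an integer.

obs 1: x=0 → posterior Dirichlet(7, 5, 11/3, 7/5, 10)
obs 2: x=0 → posterior Dirichlet(8, 5, 11/3, 7/5, 10)
obs 3: x=1 → posterior Dirichlet(8, 6, 11/3, 7/5, 10)
obs 4: x=4 → posterior Dirichlet(8, 6, 11/3, 7/5, 11)
obs 5: x=2 → posterior Dirichlet(8, 6, 14/3, 7/5, 11)
obs 6: x=1 → posterior Dirichlet(8, 7, 14/3, 7/5, 11)
obs 7: x=0 → posterior Dirichlet(9, 7, 14/3, 7/5, 11)
obs 8: x=1 → posterior Dirichlet(9, 8, 14/3, 7/5, 11)
obs 9: x=0 → posterior Dirichlet(10, 8, 14/3, 7/5, 11)
obs 10: x=3 → posterior Dirichlet(10, 8, 14/3, 12/5, 11)
obs 11: x=3 → posterior Dirichlet(10, 8, 14/3, 17/5, 11)
obs 12: x=4 → posterior Dirichlet(10, 8, 14/3, 17/5, 12)
obs 13: x=1 → posterior Dirichlet(10, 9, 14/3, 17/5, 12)

k = 6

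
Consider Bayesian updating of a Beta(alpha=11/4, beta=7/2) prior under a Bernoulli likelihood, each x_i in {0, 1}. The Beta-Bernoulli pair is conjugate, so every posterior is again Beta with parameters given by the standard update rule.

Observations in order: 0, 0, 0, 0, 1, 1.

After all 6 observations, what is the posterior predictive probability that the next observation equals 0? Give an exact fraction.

obs 1: x=0 → posterior Beta(11/4, 9/2)
obs 2: x=0 → posterior Beta(11/4, 11/2)
obs 3: x=0 → posterior Beta(11/4, 13/2)
obs 4: x=0 → posterior Beta(11/4, 15/2)
obs 5: x=1 → posterior Beta(15/4, 15/2)
obs 6: x=1 → posterior Beta(19/4, 15/2)

30/49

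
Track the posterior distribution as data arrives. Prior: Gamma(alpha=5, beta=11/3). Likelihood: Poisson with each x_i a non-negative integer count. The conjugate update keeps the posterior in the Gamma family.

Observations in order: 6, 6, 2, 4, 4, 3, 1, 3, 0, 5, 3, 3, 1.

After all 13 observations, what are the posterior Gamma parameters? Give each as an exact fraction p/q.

alpha=46, beta=50/3

obs 1: x=6 → posterior Gamma(11, 14/3)
obs 2: x=6 → posterior Gamma(17, 17/3)
obs 3: x=2 → posterior Gamma(19, 20/3)
obs 4: x=4 → posterior Gamma(23, 23/3)
obs 5: x=4 → posterior Gamma(27, 26/3)
obs 6: x=3 → posterior Gamma(30, 29/3)
obs 7: x=1 → posterior Gamma(31, 32/3)
obs 8: x=3 → posterior Gamma(34, 35/3)
obs 9: x=0 → posterior Gamma(34, 38/3)
obs 10: x=5 → posterior Gamma(39, 41/3)
obs 11: x=3 → posterior Gamma(42, 44/3)
obs 12: x=3 → posterior Gamma(45, 47/3)
obs 13: x=1 → posterior Gamma(46, 50/3)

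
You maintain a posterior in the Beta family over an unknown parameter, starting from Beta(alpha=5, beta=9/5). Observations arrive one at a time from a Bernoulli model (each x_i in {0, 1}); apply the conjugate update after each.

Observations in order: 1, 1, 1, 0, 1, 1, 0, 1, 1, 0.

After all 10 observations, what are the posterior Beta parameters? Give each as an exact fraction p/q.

alpha=12, beta=24/5

obs 1: x=1 → posterior Beta(6, 9/5)
obs 2: x=1 → posterior Beta(7, 9/5)
obs 3: x=1 → posterior Beta(8, 9/5)
obs 4: x=0 → posterior Beta(8, 14/5)
obs 5: x=1 → posterior Beta(9, 14/5)
obs 6: x=1 → posterior Beta(10, 14/5)
obs 7: x=0 → posterior Beta(10, 19/5)
obs 8: x=1 → posterior Beta(11, 19/5)
obs 9: x=1 → posterior Beta(12, 19/5)
obs 10: x=0 → posterior Beta(12, 24/5)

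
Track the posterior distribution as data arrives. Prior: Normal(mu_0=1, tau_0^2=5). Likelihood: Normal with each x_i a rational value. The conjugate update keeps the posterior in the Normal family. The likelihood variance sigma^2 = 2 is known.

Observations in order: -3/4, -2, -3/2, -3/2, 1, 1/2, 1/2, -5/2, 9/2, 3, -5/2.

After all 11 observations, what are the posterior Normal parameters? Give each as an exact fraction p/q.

mu_0=-17/228, tau_0^2=10/57

obs 1: x=-3/4 → posterior Normal(-1/4, 10/7)
obs 2: x=-2 → posterior Normal(-47/48, 5/6)
obs 3: x=-3/2 → posterior Normal(-77/68, 10/17)
obs 4: x=-3/2 → posterior Normal(-107/88, 5/11)
obs 5: x=1 → posterior Normal(-29/36, 10/27)
obs 6: x=1/2 → posterior Normal(-77/128, 5/16)
obs 7: x=1/2 → posterior Normal(-67/148, 10/37)
obs 8: x=-5/2 → posterior Normal(-39/56, 5/21)
obs 9: x=9/2 → posterior Normal(-27/188, 10/47)
obs 10: x=3 → posterior Normal(33/208, 5/26)
obs 11: x=-5/2 → posterior Normal(-17/228, 10/57)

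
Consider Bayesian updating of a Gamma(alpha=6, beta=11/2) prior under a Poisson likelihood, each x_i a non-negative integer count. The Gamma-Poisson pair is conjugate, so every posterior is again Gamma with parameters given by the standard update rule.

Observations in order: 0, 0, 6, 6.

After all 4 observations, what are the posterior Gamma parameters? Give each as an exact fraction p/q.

alpha=18, beta=19/2

obs 1: x=0 → posterior Gamma(6, 13/2)
obs 2: x=0 → posterior Gamma(6, 15/2)
obs 3: x=6 → posterior Gamma(12, 17/2)
obs 4: x=6 → posterior Gamma(18, 19/2)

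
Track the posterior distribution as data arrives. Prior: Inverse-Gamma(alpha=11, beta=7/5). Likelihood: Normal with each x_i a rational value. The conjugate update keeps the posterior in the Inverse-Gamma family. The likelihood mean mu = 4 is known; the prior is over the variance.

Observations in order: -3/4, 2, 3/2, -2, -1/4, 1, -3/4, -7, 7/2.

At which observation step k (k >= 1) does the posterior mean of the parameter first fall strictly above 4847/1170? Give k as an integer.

k = 7

obs 1: x=-3/4 → posterior Inverse-Gamma(23/2, 2029/160)
obs 2: x=2 → posterior Inverse-Gamma(12, 2349/160)
obs 3: x=3/2 → posterior Inverse-Gamma(25/2, 2849/160)
obs 4: x=-2 → posterior Inverse-Gamma(13, 5729/160)
obs 5: x=-1/4 → posterior Inverse-Gamma(27/2, 3587/80)
obs 6: x=1 → posterior Inverse-Gamma(14, 3947/80)
obs 7: x=-3/4 → posterior Inverse-Gamma(29/2, 9699/160)
obs 8: x=-7 → posterior Inverse-Gamma(15, 19379/160)
obs 9: x=7/2 → posterior Inverse-Gamma(31/2, 19399/160)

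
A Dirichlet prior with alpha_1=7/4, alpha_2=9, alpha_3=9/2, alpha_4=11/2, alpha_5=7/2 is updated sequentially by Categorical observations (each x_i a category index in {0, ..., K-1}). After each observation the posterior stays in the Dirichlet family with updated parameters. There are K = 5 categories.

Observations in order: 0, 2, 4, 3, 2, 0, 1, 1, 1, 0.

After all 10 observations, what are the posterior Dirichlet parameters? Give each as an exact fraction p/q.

alpha_1=19/4, alpha_2=12, alpha_3=13/2, alpha_4=13/2, alpha_5=9/2

obs 1: x=0 → posterior Dirichlet(11/4, 9, 9/2, 11/2, 7/2)
obs 2: x=2 → posterior Dirichlet(11/4, 9, 11/2, 11/2, 7/2)
obs 3: x=4 → posterior Dirichlet(11/4, 9, 11/2, 11/2, 9/2)
obs 4: x=3 → posterior Dirichlet(11/4, 9, 11/2, 13/2, 9/2)
obs 5: x=2 → posterior Dirichlet(11/4, 9, 13/2, 13/2, 9/2)
obs 6: x=0 → posterior Dirichlet(15/4, 9, 13/2, 13/2, 9/2)
obs 7: x=1 → posterior Dirichlet(15/4, 10, 13/2, 13/2, 9/2)
obs 8: x=1 → posterior Dirichlet(15/4, 11, 13/2, 13/2, 9/2)
obs 9: x=1 → posterior Dirichlet(15/4, 12, 13/2, 13/2, 9/2)
obs 10: x=0 → posterior Dirichlet(19/4, 12, 13/2, 13/2, 9/2)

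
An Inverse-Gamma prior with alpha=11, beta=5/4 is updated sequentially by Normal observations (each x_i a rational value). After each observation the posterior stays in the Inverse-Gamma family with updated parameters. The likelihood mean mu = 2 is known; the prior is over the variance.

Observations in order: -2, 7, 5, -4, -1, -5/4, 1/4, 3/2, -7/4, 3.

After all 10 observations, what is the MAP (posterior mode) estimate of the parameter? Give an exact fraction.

obs 1: x=-2 → posterior Inverse-Gamma(23/2, 37/4)
obs 2: x=7 → posterior Inverse-Gamma(12, 87/4)
obs 3: x=5 → posterior Inverse-Gamma(25/2, 105/4)
obs 4: x=-4 → posterior Inverse-Gamma(13, 177/4)
obs 5: x=-1 → posterior Inverse-Gamma(27/2, 195/4)
obs 6: x=-5/4 → posterior Inverse-Gamma(14, 1729/32)
obs 7: x=1/4 → posterior Inverse-Gamma(29/2, 889/16)
obs 8: x=3/2 → posterior Inverse-Gamma(15, 891/16)
obs 9: x=-7/4 → posterior Inverse-Gamma(31/2, 2007/32)
obs 10: x=3 → posterior Inverse-Gamma(16, 2023/32)

119/32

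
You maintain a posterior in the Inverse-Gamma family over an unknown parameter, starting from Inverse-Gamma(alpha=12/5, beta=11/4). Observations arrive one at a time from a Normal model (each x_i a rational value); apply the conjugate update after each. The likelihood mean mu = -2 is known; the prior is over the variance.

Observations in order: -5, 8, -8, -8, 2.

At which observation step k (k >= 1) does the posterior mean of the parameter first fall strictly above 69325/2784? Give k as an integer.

k = 3

obs 1: x=-5 → posterior Inverse-Gamma(29/10, 29/4)
obs 2: x=8 → posterior Inverse-Gamma(17/5, 229/4)
obs 3: x=-8 → posterior Inverse-Gamma(39/10, 301/4)
obs 4: x=-8 → posterior Inverse-Gamma(22/5, 373/4)
obs 5: x=2 → posterior Inverse-Gamma(49/10, 405/4)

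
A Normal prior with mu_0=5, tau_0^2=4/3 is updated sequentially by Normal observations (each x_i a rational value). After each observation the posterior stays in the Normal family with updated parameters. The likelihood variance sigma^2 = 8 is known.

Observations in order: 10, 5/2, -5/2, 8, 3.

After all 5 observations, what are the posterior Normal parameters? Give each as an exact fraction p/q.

mu_0=51/11, tau_0^2=8/11

obs 1: x=10 → posterior Normal(40/7, 8/7)
obs 2: x=5/2 → posterior Normal(85/16, 1)
obs 3: x=-5/2 → posterior Normal(40/9, 8/9)
obs 4: x=8 → posterior Normal(24/5, 4/5)
obs 5: x=3 → posterior Normal(51/11, 8/11)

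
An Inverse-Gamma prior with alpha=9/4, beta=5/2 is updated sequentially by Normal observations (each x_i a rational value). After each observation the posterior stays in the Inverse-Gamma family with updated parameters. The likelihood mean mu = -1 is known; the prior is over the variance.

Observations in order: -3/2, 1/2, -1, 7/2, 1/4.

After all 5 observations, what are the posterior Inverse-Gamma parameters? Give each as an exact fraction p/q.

alpha=19/4, beta=469/32

obs 1: x=-3/2 → posterior Inverse-Gamma(11/4, 21/8)
obs 2: x=1/2 → posterior Inverse-Gamma(13/4, 15/4)
obs 3: x=-1 → posterior Inverse-Gamma(15/4, 15/4)
obs 4: x=7/2 → posterior Inverse-Gamma(17/4, 111/8)
obs 5: x=1/4 → posterior Inverse-Gamma(19/4, 469/32)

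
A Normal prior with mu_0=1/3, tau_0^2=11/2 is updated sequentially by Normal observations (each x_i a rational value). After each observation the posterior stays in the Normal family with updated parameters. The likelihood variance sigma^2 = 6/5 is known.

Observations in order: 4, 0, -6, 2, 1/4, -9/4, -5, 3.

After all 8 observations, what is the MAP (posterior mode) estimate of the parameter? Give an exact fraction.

-54/113

obs 1: x=4 → posterior Normal(224/67, 66/67)
obs 2: x=0 → posterior Normal(112/61, 33/61)
obs 3: x=-6 → posterior Normal(-106/177, 22/59)
obs 4: x=2 → posterior Normal(1/58, 33/116)
obs 5: x=1/4 → posterior Normal(71/1148, 66/287)
obs 6: x=-9/4 → posterior Normal(-53/171, 11/57)
obs 7: x=-5 → posterior Normal(-381/397, 66/397)
obs 8: x=3 → posterior Normal(-54/113, 33/226)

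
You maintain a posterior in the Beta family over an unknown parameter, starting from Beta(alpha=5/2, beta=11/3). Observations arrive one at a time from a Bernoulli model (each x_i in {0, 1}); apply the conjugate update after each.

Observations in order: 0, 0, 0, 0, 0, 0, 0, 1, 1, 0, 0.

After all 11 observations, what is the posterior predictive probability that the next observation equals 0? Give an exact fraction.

obs 1: x=0 → posterior Beta(5/2, 14/3)
obs 2: x=0 → posterior Beta(5/2, 17/3)
obs 3: x=0 → posterior Beta(5/2, 20/3)
obs 4: x=0 → posterior Beta(5/2, 23/3)
obs 5: x=0 → posterior Beta(5/2, 26/3)
obs 6: x=0 → posterior Beta(5/2, 29/3)
obs 7: x=0 → posterior Beta(5/2, 32/3)
obs 8: x=1 → posterior Beta(7/2, 32/3)
obs 9: x=1 → posterior Beta(9/2, 32/3)
obs 10: x=0 → posterior Beta(9/2, 35/3)
obs 11: x=0 → posterior Beta(9/2, 38/3)

76/103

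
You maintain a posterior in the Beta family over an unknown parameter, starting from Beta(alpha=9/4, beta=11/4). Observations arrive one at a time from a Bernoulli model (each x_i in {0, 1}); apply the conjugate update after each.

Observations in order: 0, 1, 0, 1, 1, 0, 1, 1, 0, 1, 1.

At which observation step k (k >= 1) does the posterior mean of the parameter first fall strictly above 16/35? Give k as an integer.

k = 2

obs 1: x=0 → posterior Beta(9/4, 15/4)
obs 2: x=1 → posterior Beta(13/4, 15/4)
obs 3: x=0 → posterior Beta(13/4, 19/4)
obs 4: x=1 → posterior Beta(17/4, 19/4)
obs 5: x=1 → posterior Beta(21/4, 19/4)
obs 6: x=0 → posterior Beta(21/4, 23/4)
obs 7: x=1 → posterior Beta(25/4, 23/4)
obs 8: x=1 → posterior Beta(29/4, 23/4)
obs 9: x=0 → posterior Beta(29/4, 27/4)
obs 10: x=1 → posterior Beta(33/4, 27/4)
obs 11: x=1 → posterior Beta(37/4, 27/4)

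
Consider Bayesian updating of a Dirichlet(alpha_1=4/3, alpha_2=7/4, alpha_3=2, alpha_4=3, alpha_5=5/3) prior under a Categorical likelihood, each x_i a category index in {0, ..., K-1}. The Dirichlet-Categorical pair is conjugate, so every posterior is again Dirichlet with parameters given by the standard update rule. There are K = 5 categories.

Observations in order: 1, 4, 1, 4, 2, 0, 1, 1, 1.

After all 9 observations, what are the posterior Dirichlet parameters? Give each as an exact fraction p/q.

obs 1: x=1 → posterior Dirichlet(4/3, 11/4, 2, 3, 5/3)
obs 2: x=4 → posterior Dirichlet(4/3, 11/4, 2, 3, 8/3)
obs 3: x=1 → posterior Dirichlet(4/3, 15/4, 2, 3, 8/3)
obs 4: x=4 → posterior Dirichlet(4/3, 15/4, 2, 3, 11/3)
obs 5: x=2 → posterior Dirichlet(4/3, 15/4, 3, 3, 11/3)
obs 6: x=0 → posterior Dirichlet(7/3, 15/4, 3, 3, 11/3)
obs 7: x=1 → posterior Dirichlet(7/3, 19/4, 3, 3, 11/3)
obs 8: x=1 → posterior Dirichlet(7/3, 23/4, 3, 3, 11/3)
obs 9: x=1 → posterior Dirichlet(7/3, 27/4, 3, 3, 11/3)

alpha_1=7/3, alpha_2=27/4, alpha_3=3, alpha_4=3, alpha_5=11/3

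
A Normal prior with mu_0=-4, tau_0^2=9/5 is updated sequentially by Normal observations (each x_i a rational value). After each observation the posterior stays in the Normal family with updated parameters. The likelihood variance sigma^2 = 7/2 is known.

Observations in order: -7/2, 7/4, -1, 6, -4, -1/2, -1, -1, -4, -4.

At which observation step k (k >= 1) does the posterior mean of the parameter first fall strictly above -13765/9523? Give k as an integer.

k = 4

obs 1: x=-7/2 → posterior Normal(-203/53, 63/53)
obs 2: x=7/4 → posterior Normal(-343/142, 63/71)
obs 3: x=-1 → posterior Normal(-379/178, 63/89)
obs 4: x=6 → posterior Normal(-163/214, 63/107)
obs 5: x=-4 → posterior Normal(-307/250, 63/125)
obs 6: x=-1/2 → posterior Normal(-25/22, 63/143)
obs 7: x=-1 → posterior Normal(-361/322, 9/23)
obs 8: x=-1 → posterior Normal(-397/358, 63/179)
obs 9: x=-4 → posterior Normal(-541/394, 63/197)
obs 10: x=-4 → posterior Normal(-137/86, 63/215)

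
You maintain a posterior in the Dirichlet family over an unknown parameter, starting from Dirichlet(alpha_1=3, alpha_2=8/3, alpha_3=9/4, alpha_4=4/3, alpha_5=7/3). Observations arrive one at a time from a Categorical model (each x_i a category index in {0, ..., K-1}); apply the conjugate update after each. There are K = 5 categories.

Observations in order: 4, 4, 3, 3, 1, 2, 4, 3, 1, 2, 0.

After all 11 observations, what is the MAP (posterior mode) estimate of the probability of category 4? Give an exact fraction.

obs 1: x=4 → posterior Dirichlet(3, 8/3, 9/4, 4/3, 10/3)
obs 2: x=4 → posterior Dirichlet(3, 8/3, 9/4, 4/3, 13/3)
obs 3: x=3 → posterior Dirichlet(3, 8/3, 9/4, 7/3, 13/3)
obs 4: x=3 → posterior Dirichlet(3, 8/3, 9/4, 10/3, 13/3)
obs 5: x=1 → posterior Dirichlet(3, 11/3, 9/4, 10/3, 13/3)
obs 6: x=2 → posterior Dirichlet(3, 11/3, 13/4, 10/3, 13/3)
obs 7: x=4 → posterior Dirichlet(3, 11/3, 13/4, 10/3, 16/3)
obs 8: x=3 → posterior Dirichlet(3, 11/3, 13/4, 13/3, 16/3)
obs 9: x=1 → posterior Dirichlet(3, 14/3, 13/4, 13/3, 16/3)
obs 10: x=2 → posterior Dirichlet(3, 14/3, 17/4, 13/3, 16/3)
obs 11: x=0 → posterior Dirichlet(4, 14/3, 17/4, 13/3, 16/3)

52/211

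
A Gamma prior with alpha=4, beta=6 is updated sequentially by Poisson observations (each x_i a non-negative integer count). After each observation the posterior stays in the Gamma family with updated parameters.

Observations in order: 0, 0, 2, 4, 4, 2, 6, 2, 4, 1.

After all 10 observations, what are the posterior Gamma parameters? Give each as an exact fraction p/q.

alpha=29, beta=16

obs 1: x=0 → posterior Gamma(4, 7)
obs 2: x=0 → posterior Gamma(4, 8)
obs 3: x=2 → posterior Gamma(6, 9)
obs 4: x=4 → posterior Gamma(10, 10)
obs 5: x=4 → posterior Gamma(14, 11)
obs 6: x=2 → posterior Gamma(16, 12)
obs 7: x=6 → posterior Gamma(22, 13)
obs 8: x=2 → posterior Gamma(24, 14)
obs 9: x=4 → posterior Gamma(28, 15)
obs 10: x=1 → posterior Gamma(29, 16)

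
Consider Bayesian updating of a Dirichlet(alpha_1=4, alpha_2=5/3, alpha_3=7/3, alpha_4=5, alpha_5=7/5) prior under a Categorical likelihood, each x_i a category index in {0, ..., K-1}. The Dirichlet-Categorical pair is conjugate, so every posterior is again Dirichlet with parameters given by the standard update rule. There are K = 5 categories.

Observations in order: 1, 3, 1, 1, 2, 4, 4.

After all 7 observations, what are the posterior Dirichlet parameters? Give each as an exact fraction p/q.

alpha_1=4, alpha_2=14/3, alpha_3=10/3, alpha_4=6, alpha_5=17/5

obs 1: x=1 → posterior Dirichlet(4, 8/3, 7/3, 5, 7/5)
obs 2: x=3 → posterior Dirichlet(4, 8/3, 7/3, 6, 7/5)
obs 3: x=1 → posterior Dirichlet(4, 11/3, 7/3, 6, 7/5)
obs 4: x=1 → posterior Dirichlet(4, 14/3, 7/3, 6, 7/5)
obs 5: x=2 → posterior Dirichlet(4, 14/3, 10/3, 6, 7/5)
obs 6: x=4 → posterior Dirichlet(4, 14/3, 10/3, 6, 12/5)
obs 7: x=4 → posterior Dirichlet(4, 14/3, 10/3, 6, 17/5)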